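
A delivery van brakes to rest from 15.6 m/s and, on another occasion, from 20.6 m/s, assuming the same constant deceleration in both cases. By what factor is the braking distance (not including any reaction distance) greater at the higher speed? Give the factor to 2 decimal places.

Braking distance d = v²/(2a), so with a fixed, d ∝ v².
Factor = (20.6/15.6)² = 1.3205² = 1.7437.

Factor ≈ 1.74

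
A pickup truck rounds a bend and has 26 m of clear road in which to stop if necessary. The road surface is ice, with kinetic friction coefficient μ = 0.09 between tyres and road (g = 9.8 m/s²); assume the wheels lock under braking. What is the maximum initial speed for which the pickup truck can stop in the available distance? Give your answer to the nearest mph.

a = μg = 0.09 × 9.8 = 0.882 m/s².
v²/(2a) = d ⇒ v = √(2 × 0.882 × 26) = √45.86 = 6.7720 m/s.
6.7720 m/s ÷ 0.44704 = 15.149 mph.

Maximum speed ≈ 15 mph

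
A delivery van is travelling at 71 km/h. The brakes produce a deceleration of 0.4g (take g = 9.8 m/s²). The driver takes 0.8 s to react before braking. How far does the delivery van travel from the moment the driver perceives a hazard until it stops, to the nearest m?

71 km/h ÷ 3.6 = 19.7222 m/s.
a = 0.4 × 9.8 = 3.920 m/s².
Reaction distance = v·t_r = 19.7222 × 0.8 = 15.778 m.
Braking distance = v²/(2a) = 19.7222² / (2 × 3.920) = 388.965 / 7.840 = 49.613 m.
Total = 15.778 + 49.613 = 65.391 m.

Total stopping distance ≈ 65 m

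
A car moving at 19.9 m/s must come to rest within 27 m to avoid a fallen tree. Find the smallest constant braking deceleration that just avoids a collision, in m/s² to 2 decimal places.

Required deceleration ≈ 7.33 m/s²

v² = 2a·d ⇒ a = v²/(2d) = 19.9000² / (2 × 27.000) = 396.010 / 54.000 = 7.3335 m/s².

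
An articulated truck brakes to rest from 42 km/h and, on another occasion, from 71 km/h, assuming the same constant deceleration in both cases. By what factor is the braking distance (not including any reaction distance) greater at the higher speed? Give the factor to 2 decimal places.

Factor ≈ 2.86

Braking distance d = v²/(2a), so with a fixed, d ∝ v².
Factor = (71/42)² = 1.6905² = 2.8578.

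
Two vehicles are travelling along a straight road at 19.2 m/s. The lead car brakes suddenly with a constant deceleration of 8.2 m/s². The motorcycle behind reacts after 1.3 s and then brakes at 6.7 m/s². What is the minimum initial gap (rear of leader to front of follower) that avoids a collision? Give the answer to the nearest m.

Leader travels v²/(2a_L) = 368.640 / 16.400 = 22.478 m before stopping.
Follower covers v·t_r = 19.2000 × 1.3 = 24.960 m while reacting, then v²/(2a_F) = 368.640 / 13.400 = 27.510 m while braking, for a total of 24.960 + 27.510 = 52.470 m.
Since a_F ≤ a_L and the follower starts braking later, the follower is never slower than the leader, so the closest approach is when both have stopped.
Minimum gap = 52.470 − 22.478 = 29.992 m.

Minimum gap ≈ 30 m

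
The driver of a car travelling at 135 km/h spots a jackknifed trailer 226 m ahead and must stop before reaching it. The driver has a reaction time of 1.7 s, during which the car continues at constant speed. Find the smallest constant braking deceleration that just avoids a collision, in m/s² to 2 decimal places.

135 km/h ÷ 3.6 = 37.5000 m/s.
Distance covered during reaction = 37.5000 × 1.7 = 63.750 m.
Distance available for braking: 226 − 63.750 = 162.250 m.
v² = 2a·d ⇒ a = v²/(2d) = 37.5000² / (2 × 162.250) = 1406.250 / 324.500 = 4.3336 m/s².

Required deceleration ≈ 4.33 m/s²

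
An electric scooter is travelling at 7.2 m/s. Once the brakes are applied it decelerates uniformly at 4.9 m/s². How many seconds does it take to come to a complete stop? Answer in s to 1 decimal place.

Braking time = v/a = 7.2000 / 4.900 = 1.469 s.

Braking time ≈ 1.5 s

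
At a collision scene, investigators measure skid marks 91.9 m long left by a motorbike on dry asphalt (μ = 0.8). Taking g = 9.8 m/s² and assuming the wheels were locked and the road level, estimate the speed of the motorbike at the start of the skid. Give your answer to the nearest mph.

Initial speed ≈ 85 mph

Deceleration a = μg = 0.8 × 9.8 = 7.840 m/s².
v = √(2a·d) = √(2 × 7.840 × 91.9) = √1440.992 = 37.9604 m/s.
= 37.9604 ÷ 0.44704 = 84.915 mph.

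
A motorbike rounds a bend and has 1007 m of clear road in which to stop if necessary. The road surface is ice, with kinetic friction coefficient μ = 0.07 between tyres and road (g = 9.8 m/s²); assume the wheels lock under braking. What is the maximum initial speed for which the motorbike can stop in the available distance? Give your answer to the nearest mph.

Maximum speed ≈ 83 mph

a = μg = 0.07 × 9.8 = 0.686 m/s².
v²/(2a) = d ⇒ v = √(2 × 0.686 × 1007) = √1381.60 = 37.1699 m/s.
37.1699 m/s ÷ 0.44704 = 83.147 mph.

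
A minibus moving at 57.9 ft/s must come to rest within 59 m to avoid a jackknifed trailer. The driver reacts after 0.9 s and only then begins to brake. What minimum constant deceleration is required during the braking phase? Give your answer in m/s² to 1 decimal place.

Required deceleration ≈ 3.6 m/s²

57.9 ft/s × 0.3048 = 17.6479 m/s.
Distance covered during reaction = 17.6479 × 0.9 = 15.883 m.
Distance available for braking: 59 − 15.883 = 43.117 m.
v² = 2a·d ⇒ a = v²/(2d) = 17.6479² / (2 × 43.117) = 311.448 / 86.234 = 3.6117 m/s².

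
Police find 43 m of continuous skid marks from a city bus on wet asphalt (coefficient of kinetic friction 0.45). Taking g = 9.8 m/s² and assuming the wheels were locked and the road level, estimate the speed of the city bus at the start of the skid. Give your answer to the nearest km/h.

Deceleration a = μg = 0.45 × 9.8 = 4.410 m/s².
v = √(2a·d) = √(2 × 4.410 × 43) = √379.260 = 19.4746 m/s.
= 19.4746 × 3.6 = 70.109 km/h.

Initial speed ≈ 70 km/h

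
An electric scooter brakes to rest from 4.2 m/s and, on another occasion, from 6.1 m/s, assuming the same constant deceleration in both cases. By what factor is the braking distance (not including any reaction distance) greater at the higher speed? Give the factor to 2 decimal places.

Braking distance d = v²/(2a), so with a fixed, d ∝ v².
Factor = (6.1/4.2)² = 1.4524² = 2.1095.

Factor ≈ 2.11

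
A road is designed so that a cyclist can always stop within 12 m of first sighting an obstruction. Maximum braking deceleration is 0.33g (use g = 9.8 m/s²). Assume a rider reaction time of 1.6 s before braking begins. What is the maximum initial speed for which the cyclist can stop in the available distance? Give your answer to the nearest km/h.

a = 0.33 × 9.8 = 3.234 m/s².
Stopping distance: v·t_r + v²/(2a) = 12 with t_r = 1.6 s and a = 3.234 m/s².
So v² + 10.349 v − 77.62 = 0.
Positive root: v = −a·t_r + √((a·t_r)² + 2a·d) = −5.174 + √(26.770 + 77.62) = 5.0431 m/s.
5.0431 m/s × 3.6 = 18.155 km/h.

Maximum speed ≈ 18 km/h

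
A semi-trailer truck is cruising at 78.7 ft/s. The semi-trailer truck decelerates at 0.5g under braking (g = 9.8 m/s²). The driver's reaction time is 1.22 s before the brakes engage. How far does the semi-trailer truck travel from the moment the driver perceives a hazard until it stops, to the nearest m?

Total stopping distance ≈ 88 m

78.7 ft/s × 0.3048 = 23.9878 m/s.
a = 0.5 × 9.8 = 4.900 m/s².
Reaction distance = v·t_r = 23.9878 × 1.22 = 29.265 m.
Braking distance = v²/(2a) = 23.9878² / (2 × 4.900) = 575.415 / 9.800 = 58.716 m.
Total = 29.265 + 58.716 = 87.981 m.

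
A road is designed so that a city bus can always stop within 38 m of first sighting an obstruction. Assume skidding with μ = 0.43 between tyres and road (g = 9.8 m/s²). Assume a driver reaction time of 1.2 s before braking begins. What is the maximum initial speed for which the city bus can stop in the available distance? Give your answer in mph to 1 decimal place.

Maximum speed ≈ 30.3 mph

a = μg = 0.43 × 9.8 = 4.214 m/s².
Stopping distance: v·t_r + v²/(2a) = 38 with t_r = 1.2 s and a = 4.214 m/s².
So v² + 10.114 v − 320.26 = 0.
Positive root: v = −a·t_r + √((a·t_r)² + 2a·d) = −5.057 + √(25.573 + 320.26) = 13.5396 m/s.
13.5396 m/s ÷ 0.44704 = 30.287 mph.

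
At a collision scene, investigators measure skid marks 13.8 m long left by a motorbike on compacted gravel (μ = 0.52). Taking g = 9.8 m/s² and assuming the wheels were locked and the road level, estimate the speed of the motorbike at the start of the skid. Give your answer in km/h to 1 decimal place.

Initial speed ≈ 42.7 km/h

Deceleration a = μg = 0.52 × 9.8 = 5.096 m/s².
v = √(2a·d) = √(2 × 5.096 × 13.8) = √140.650 = 11.8596 m/s.
= 11.8596 × 3.6 = 42.695 km/h.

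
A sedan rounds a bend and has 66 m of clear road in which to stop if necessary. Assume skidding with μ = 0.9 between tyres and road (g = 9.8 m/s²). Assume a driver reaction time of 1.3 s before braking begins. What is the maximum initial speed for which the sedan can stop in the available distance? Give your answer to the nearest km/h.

a = μg = 0.9 × 9.8 = 8.820 m/s².
Stopping distance: v·t_r + v²/(2a) = 66 with t_r = 1.3 s and a = 8.820 m/s².
So v² + 22.932 v − 1164.24 = 0.
Positive root: v = −a·t_r + √((a·t_r)² + 2a·d) = −11.466 + √(131.469 + 1164.24) = 24.5300 m/s.
24.5300 m/s × 3.6 = 88.308 km/h.

Maximum speed ≈ 88 km/h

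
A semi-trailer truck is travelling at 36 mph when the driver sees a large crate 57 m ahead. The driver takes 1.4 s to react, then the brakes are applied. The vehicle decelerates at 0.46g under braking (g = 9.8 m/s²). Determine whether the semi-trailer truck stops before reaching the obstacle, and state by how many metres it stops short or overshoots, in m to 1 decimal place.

Yes — it stops 5.7 m short of the obstacle

36 mph × 0.44704 = 16.0934 m/s.
a = 0.46 × 9.8 = 4.508 m/s².
Reaction distance = 16.0934 × 1.4 = 22.531 m.
Braking distance = v²/(2a) = 258.998 / 9.016 = 28.726 m.
Total stopping distance = 22.531 + 28.726 = 51.257 m, vs 57 m available — it stops with 57 − 51.257 = 5.743 m to spare.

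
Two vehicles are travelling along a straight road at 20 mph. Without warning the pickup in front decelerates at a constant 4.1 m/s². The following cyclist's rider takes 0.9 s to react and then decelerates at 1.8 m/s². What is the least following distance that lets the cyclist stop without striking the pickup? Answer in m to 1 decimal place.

Minimum gap ≈ 20.5 m

20 mph × 0.44704 = 8.9408 m/s.
Leader travels v²/(2a_L) = 79.938 / 8.200 = 9.749 m before stopping.
Follower covers v·t_r = 8.9408 × 0.9 = 8.047 m while reacting, then v²/(2a_F) = 79.938 / 3.600 = 22.205 m while braking, for a total of 8.047 + 22.205 = 30.252 m.
Since a_F ≤ a_L and the follower starts braking later, the follower is never slower than the leader, so the closest approach is when both have stopped.
Minimum gap = 30.252 − 9.749 = 20.503 m.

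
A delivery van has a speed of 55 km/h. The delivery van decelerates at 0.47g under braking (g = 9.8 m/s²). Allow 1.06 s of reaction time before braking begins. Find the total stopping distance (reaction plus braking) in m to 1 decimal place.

55 km/h ÷ 3.6 = 15.2778 m/s.
a = 0.47 × 9.8 = 4.606 m/s².
Reaction distance = v·t_r = 15.2778 × 1.06 = 16.194 m.
Braking distance = v²/(2a) = 15.2778² / (2 × 4.606) = 233.411 / 9.212 = 25.338 m.
Total = 16.194 + 25.338 = 41.532 m.

Total stopping distance ≈ 41.5 m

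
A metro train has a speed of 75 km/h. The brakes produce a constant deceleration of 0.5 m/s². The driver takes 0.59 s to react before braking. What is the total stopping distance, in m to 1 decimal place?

75 km/h ÷ 3.6 = 20.8333 m/s.
Reaction distance = v·t_r = 20.8333 × 0.59 = 12.292 m.
Braking distance = v²/(2a) = 20.8333² / (2 × 0.500) = 434.026 / 1.000 = 434.026 m.
Total = 12.292 + 434.026 = 446.318 m.

Total stopping distance ≈ 446.3 m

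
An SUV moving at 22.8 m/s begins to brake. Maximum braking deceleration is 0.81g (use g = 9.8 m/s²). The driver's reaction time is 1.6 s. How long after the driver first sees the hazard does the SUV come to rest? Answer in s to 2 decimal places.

Total time ≈ 4.47 s

a = 0.81 × 9.8 = 7.938 m/s².
Braking time = v/a = 22.8000 / 7.938 = 2.872 s.
Total = 1.6 + 2.872 = 4.472 s.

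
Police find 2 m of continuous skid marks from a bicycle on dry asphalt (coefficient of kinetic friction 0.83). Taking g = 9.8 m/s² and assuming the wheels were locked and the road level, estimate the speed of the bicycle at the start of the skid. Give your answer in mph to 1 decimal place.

Initial speed ≈ 12.8 mph

Deceleration a = μg = 0.83 × 9.8 = 8.134 m/s².
v = √(2a·d) = √(2 × 8.134 × 2) = √32.536 = 5.7040 m/s.
= 5.7040 ÷ 0.44704 = 12.759 mph.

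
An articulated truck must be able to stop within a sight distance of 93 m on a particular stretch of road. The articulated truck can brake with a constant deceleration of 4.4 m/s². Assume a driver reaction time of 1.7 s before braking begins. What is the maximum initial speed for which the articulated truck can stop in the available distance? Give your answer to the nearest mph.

Stopping distance: v·t_r + v²/(2a) = 93 with t_r = 1.7 s and a = 4.400 m/s².
So v² + 14.960 v − 818.40 = 0.
Positive root: v = −a·t_r + √((a·t_r)² + 2a·d) = −7.480 + √(55.950 + 818.40) = 22.0894 m/s.
22.0894 m/s ÷ 0.44704 = 49.413 mph.

Maximum speed ≈ 49 mph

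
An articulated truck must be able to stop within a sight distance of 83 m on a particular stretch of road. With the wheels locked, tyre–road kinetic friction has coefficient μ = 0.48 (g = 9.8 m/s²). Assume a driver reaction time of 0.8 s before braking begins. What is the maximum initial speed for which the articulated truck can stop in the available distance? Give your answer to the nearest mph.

Maximum speed ≈ 55 mph

a = μg = 0.48 × 9.8 = 4.704 m/s².
Stopping distance: v·t_r + v²/(2a) = 83 with t_r = 0.8 s and a = 4.704 m/s².
So v² + 7.526 v − 780.86 = 0.
Positive root: v = −a·t_r + √((a·t_r)² + 2a·d) = −3.763 + √(14.160 + 780.86) = 24.4331 m/s.
24.4331 m/s ÷ 0.44704 = 54.655 mph.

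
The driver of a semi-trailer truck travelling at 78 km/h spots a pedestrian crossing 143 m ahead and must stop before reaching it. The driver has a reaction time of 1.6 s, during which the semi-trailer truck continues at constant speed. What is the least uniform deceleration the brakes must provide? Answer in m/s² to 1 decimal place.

Required deceleration ≈ 2.2 m/s²

78 km/h ÷ 3.6 = 21.6667 m/s.
Distance covered during reaction = 21.6667 × 1.6 = 34.667 m.
Distance available for braking: 143 − 34.667 = 108.333 m.
v² = 2a·d ⇒ a = v²/(2d) = 21.6667² / (2 × 108.333) = 469.446 / 216.666 = 2.1667 m/s².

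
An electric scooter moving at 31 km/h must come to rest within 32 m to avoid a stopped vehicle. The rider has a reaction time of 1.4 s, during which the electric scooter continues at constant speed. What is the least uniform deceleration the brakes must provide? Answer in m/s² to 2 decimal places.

31 km/h ÷ 3.6 = 8.6111 m/s.
Distance covered during reaction = 8.6111 × 1.4 = 12.056 m.
Distance available for braking: 32 − 12.056 = 19.944 m.
v² = 2a·d ⇒ a = v²/(2d) = 8.6111² / (2 × 19.944) = 74.151 / 39.888 = 1.8590 m/s².

Required deceleration ≈ 1.86 m/s²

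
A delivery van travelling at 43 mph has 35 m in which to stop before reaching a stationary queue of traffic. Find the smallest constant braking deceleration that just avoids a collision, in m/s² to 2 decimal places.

Required deceleration ≈ 5.28 m/s²

43 mph × 0.44704 = 19.2227 m/s.
v² = 2a·d ⇒ a = v²/(2d) = 19.2227² / (2 × 35.000) = 369.512 / 70.000 = 5.2787 m/s².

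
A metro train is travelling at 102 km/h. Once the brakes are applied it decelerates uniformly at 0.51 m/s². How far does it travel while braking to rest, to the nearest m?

Braking distance ≈ 787 m

102 km/h ÷ 3.6 = 28.3333 m/s.
Braking distance = v²/(2a) = 28.3333² / (2 × 0.510) = 802.776 / 1.020 = 787.035 m.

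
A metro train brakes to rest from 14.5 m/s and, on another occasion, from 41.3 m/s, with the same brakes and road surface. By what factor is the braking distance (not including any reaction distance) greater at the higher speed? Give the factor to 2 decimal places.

Braking distance d = v²/(2a), so with a fixed, d ∝ v².
Factor = (41.3/14.5)² = 2.8483² = 8.1128.

Factor ≈ 8.11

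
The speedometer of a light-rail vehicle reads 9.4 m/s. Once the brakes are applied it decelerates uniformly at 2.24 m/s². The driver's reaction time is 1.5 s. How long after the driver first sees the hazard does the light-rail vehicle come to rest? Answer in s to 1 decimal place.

Braking time = v/a = 9.4000 / 2.240 = 4.196 s.
Total = 1.5 + 4.196 = 5.696 s.

Total time ≈ 5.7 s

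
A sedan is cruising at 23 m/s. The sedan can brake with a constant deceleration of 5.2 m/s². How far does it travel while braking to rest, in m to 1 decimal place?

Braking distance = v²/(2a) = 23.0000² / (2 × 5.200) = 529.000 / 10.400 = 50.865 m.

Braking distance ≈ 50.9 m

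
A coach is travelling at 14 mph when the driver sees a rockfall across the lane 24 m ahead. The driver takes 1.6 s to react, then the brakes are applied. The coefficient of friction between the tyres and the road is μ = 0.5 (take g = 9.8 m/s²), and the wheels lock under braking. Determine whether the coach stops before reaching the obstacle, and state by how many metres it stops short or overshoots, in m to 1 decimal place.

Yes — it stops 10.0 m short of the obstacle

14 mph × 0.44704 = 6.2586 m/s.
a = μg = 0.5 × 9.8 = 4.900 m/s².
Reaction distance = 6.2586 × 1.6 = 10.014 m.
Braking distance = v²/(2a) = 39.170 / 9.800 = 3.997 m.
Total stopping distance = 10.014 + 3.997 = 14.011 m, vs 24 m available — it stops with 24 − 14.011 = 9.989 m to spare.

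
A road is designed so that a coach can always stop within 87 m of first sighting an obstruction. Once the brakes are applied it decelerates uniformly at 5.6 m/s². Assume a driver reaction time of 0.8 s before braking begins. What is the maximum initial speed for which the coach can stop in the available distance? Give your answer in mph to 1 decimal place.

Stopping distance: v·t_r + v²/(2a) = 87 with t_r = 0.8 s and a = 5.600 m/s².
So v² + 8.960 v − 974.40 = 0.
Positive root: v = −a·t_r + √((a·t_r)² + 2a·d) = −4.480 + √(20.070 + 974.40) = 27.0552 m/s.
27.0552 m/s ÷ 0.44704 = 60.521 mph.

Maximum speed ≈ 60.5 mph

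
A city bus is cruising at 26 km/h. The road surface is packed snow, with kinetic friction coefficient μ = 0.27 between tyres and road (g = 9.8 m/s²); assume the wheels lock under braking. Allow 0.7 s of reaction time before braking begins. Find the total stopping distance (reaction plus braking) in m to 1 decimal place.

26 km/h ÷ 3.6 = 7.2222 m/s.
a = μg = 0.27 × 9.8 = 2.646 m/s².
Reaction distance = v·t_r = 7.2222 × 0.7 = 5.056 m.
Braking distance = v²/(2a) = 7.2222² / (2 × 2.646) = 52.160 / 5.292 = 9.856 m.
Total = 5.056 + 9.856 = 14.912 m.

Total stopping distance ≈ 14.9 m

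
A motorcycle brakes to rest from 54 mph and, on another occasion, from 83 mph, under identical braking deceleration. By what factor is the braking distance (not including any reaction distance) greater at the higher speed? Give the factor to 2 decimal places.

Factor ≈ 2.36

Braking distance d = v²/(2a), so with a fixed, d ∝ v².
Factor = (83/54)² = 1.5370² = 2.3624.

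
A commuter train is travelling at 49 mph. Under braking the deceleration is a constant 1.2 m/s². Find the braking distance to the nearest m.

49 mph × 0.44704 = 21.9050 m/s.
Braking distance = v²/(2a) = 21.9050² / (2 × 1.200) = 479.829 / 2.400 = 199.929 m.

Braking distance ≈ 200 m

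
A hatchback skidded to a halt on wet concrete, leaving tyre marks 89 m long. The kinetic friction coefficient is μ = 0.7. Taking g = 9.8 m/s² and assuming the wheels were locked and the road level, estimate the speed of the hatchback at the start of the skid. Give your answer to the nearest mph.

Deceleration a = μg = 0.7 × 9.8 = 6.860 m/s².
v = √(2a·d) = √(2 × 6.860 × 89) = √1221.080 = 34.9440 m/s.
= 34.9440 ÷ 0.44704 = 78.168 mph.

Initial speed ≈ 78 mph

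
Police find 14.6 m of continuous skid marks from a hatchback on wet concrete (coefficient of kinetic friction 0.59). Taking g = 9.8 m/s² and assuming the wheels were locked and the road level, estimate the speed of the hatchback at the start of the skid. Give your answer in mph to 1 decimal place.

Initial speed ≈ 29.1 mph

Deceleration a = μg = 0.59 × 9.8 = 5.782 m/s².
v = √(2a·d) = √(2 × 5.782 × 14.6) = √168.834 = 12.9936 m/s.
= 12.9936 ÷ 0.44704 = 29.066 mph.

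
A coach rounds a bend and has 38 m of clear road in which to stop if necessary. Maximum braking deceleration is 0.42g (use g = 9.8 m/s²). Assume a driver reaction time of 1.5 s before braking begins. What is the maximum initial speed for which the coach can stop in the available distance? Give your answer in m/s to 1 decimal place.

a = 0.42 × 9.8 = 4.116 m/s².
Stopping distance: v·t_r + v²/(2a) = 38 with t_r = 1.5 s and a = 4.116 m/s².
So v² + 12.348 v − 312.82 = 0.
Positive root: v = −a·t_r + √((a·t_r)² + 2a·d) = −6.174 + √(38.118 + 312.82) = 12.5593 m/s.

Maximum speed ≈ 12.6 m/s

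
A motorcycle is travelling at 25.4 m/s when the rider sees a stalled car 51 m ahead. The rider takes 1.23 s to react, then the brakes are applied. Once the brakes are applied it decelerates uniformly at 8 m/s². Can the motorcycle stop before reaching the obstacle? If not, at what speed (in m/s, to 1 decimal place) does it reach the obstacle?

Reaction distance = 25.4000 × 1.23 = 31.242 m.
Braking distance needed to stop: v²/(2a) = 645.160 / 16.000 = 40.322 m, so total needed = 31.242 + 40.322 = 71.564 m > 51 m — it cannot stop.
Distance remaining when braking begins: 51 − 31.242 = 19.758 m.
v² = v₀² − 2a·d = 645.160 − 2 × 8.000 × 19.758 = 329.032 m²/s².
v = √329.032 = 18.139 m/s.

No — it strikes the obstacle at 18.1 m/s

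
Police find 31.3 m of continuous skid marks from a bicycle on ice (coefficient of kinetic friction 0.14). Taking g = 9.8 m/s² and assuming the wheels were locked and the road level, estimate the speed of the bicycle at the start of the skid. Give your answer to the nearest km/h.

Deceleration a = μg = 0.14 × 9.8 = 1.372 m/s².
v = √(2a·d) = √(2 × 1.372 × 31.3) = √85.887 = 9.2675 m/s.
= 9.2675 × 3.6 = 33.363 km/h.

Initial speed ≈ 33 km/h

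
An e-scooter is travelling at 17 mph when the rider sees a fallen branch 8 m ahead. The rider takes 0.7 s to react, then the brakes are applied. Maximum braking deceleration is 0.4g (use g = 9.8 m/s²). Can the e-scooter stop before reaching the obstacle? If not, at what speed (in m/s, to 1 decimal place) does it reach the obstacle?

No — it strikes the obstacle at 6.1 m/s

17 mph × 0.44704 = 7.5997 m/s.
a = 0.4 × 9.8 = 3.920 m/s².
Reaction distance = 7.5997 × 0.7 = 5.320 m.
Braking distance needed to stop: v²/(2a) = 57.755 / 7.840 = 7.367 m, so total needed = 5.320 + 7.367 = 12.687 m > 8 m — it cannot stop.
Distance remaining when braking begins: 8 − 5.320 = 2.680 m.
v² = v₀² − 2a·d = 57.755 − 2 × 3.920 × 2.680 = 36.744 m²/s².
v = √36.744 = 6.062 m/s.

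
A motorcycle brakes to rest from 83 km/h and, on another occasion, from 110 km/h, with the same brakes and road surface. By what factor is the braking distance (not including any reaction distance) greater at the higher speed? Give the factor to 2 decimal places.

Factor ≈ 1.76

Braking distance d = v²/(2a), so with a fixed, d ∝ v².
Factor = (110/83)² = 1.3253² = 1.7564.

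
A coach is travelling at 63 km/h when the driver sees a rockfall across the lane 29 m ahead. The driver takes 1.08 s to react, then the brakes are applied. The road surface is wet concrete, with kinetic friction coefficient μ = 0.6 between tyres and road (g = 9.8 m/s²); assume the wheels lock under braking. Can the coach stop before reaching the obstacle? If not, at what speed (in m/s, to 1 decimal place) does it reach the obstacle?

No — it strikes the obstacle at 13.7 m/s

63 km/h ÷ 3.6 = 17.5000 m/s.
a = μg = 0.6 × 9.8 = 5.880 m/s².
Reaction distance = 17.5000 × 1.08 = 18.900 m.
Braking distance needed to stop: v²/(2a) = 306.250 / 11.760 = 26.042 m, so total needed = 18.900 + 26.042 = 44.942 m > 29 m — it cannot stop.
Distance remaining when braking begins: 29 − 18.900 = 10.100 m.
v² = v₀² − 2a·d = 306.250 − 2 × 5.880 × 10.100 = 187.474 m²/s².
v = √187.474 = 13.692 m/s.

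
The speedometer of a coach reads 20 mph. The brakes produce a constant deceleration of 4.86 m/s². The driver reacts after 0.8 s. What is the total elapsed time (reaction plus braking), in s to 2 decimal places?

20 mph × 0.44704 = 8.9408 m/s.
Braking time = v/a = 8.9408 / 4.860 = 1.840 s.
Total = 0.8 + 1.840 = 2.640 s.

Total time ≈ 2.64 s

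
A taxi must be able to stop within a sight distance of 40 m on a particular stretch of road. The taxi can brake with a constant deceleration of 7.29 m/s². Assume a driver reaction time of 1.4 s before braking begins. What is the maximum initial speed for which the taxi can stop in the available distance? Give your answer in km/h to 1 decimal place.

Maximum speed ≈ 57.6 km/h

Stopping distance: v·t_r + v²/(2a) = 40 with t_r = 1.4 s and a = 7.290 m/s².
So v² + 20.412 v − 583.20 = 0.
Positive root: v = −a·t_r + √((a·t_r)² + 2a·d) = −10.206 + √(104.162 + 583.20) = 16.0116 m/s.
16.0116 m/s × 3.6 = 57.642 km/h.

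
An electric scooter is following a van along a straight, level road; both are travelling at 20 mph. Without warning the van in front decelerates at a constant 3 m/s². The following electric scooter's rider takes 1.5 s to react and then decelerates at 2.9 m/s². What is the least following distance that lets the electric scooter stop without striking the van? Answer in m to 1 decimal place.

Minimum gap ≈ 13.9 m

20 mph × 0.44704 = 8.9408 m/s.
Leader travels v²/(2a_L) = 79.938 / 6.000 = 13.323 m before stopping.
Follower covers v·t_r = 8.9408 × 1.5 = 13.411 m while reacting, then v²/(2a_F) = 79.938 / 5.800 = 13.782 m while braking, for a total of 13.411 + 13.782 = 27.193 m.
Since a_F ≤ a_L and the follower starts braking later, the follower is never slower than the leader, so the closest approach is when both have stopped.
Minimum gap = 27.193 − 13.323 = 13.870 m.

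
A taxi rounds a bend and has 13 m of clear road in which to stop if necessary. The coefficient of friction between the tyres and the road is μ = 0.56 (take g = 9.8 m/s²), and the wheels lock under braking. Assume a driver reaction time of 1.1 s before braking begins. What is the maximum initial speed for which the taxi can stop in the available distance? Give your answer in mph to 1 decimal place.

a = μg = 0.56 × 9.8 = 5.488 m/s².
Stopping distance: v·t_r + v²/(2a) = 13 with t_r = 1.1 s and a = 5.488 m/s².
So v² + 12.074 v − 142.69 = 0.
Positive root: v = −a·t_r + √((a·t_r)² + 2a·d) = −6.037 + √(36.445 + 142.69) = 7.3471 m/s.
7.3471 m/s ÷ 0.44704 = 16.435 mph.

Maximum speed ≈ 16.4 mph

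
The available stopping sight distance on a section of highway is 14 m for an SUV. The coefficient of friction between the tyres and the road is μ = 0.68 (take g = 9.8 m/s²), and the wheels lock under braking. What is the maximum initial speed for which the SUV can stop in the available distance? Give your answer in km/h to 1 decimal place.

a = μg = 0.68 × 9.8 = 6.664 m/s².
v²/(2a) = d ⇒ v = √(2 × 6.664 × 14) = √186.59 = 13.6598 m/s.
13.6598 m/s × 3.6 = 49.175 km/h.

Maximum speed ≈ 49.2 km/h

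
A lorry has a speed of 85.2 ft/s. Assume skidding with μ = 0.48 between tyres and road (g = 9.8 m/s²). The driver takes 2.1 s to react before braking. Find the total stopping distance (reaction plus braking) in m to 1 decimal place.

Total stopping distance ≈ 126.2 m

85.2 ft/s × 0.3048 = 25.9690 m/s.
a = μg = 0.48 × 9.8 = 4.704 m/s².
Reaction distance = v·t_r = 25.9690 × 2.1 = 54.535 m.
Braking distance = v²/(2a) = 25.9690² / (2 × 4.704) = 674.389 / 9.408 = 71.683 m.
Total = 54.535 + 71.683 = 126.218 m.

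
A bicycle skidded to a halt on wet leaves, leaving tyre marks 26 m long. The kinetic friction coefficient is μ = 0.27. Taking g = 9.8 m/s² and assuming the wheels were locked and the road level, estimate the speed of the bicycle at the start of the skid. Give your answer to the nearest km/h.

Deceleration a = μg = 0.27 × 9.8 = 2.646 m/s².
v = √(2a·d) = √(2 × 2.646 × 26) = √137.592 = 11.7300 m/s.
= 11.7300 × 3.6 = 42.228 km/h.

Initial speed ≈ 42 km/h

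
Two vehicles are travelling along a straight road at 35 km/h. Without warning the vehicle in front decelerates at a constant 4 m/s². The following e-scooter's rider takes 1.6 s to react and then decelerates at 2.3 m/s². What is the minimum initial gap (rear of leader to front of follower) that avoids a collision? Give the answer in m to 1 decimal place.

35 km/h ÷ 3.6 = 9.7222 m/s.
Leader travels v²/(2a_L) = 94.521 / 8.000 = 11.815 m before stopping.
Follower covers v·t_r = 9.7222 × 1.6 = 15.556 m while reacting, then v²/(2a_F) = 94.521 / 4.600 = 20.548 m while braking, for a total of 15.556 + 20.548 = 36.104 m.
Since a_F ≤ a_L and the follower starts braking later, the follower is never slower than the leader, so the closest approach is when both have stopped.
Minimum gap = 36.104 − 11.815 = 24.289 m.

Minimum gap ≈ 24.3 m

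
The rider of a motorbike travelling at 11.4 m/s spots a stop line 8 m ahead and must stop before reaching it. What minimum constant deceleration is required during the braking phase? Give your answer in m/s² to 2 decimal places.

Required deceleration ≈ 8.12 m/s²

v² = 2a·d ⇒ a = v²/(2d) = 11.4000² / (2 × 8.000) = 129.960 / 16.000 = 8.1225 m/s².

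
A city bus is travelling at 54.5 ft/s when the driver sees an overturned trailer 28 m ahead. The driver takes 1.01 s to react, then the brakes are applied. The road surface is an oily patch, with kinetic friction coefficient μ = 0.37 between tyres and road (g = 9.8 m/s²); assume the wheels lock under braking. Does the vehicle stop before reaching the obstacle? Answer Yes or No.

No

54.5 ft/s × 0.3048 = 16.6116 m/s.
a = μg = 0.37 × 9.8 = 3.626 m/s².
Reaction distance = 16.6116 × 1.01 = 16.778 m.
Braking distance = v²/(2a) = 275.945 / 7.252 = 38.051 m.
Total stopping distance = 16.778 + 38.051 = 54.829 m, vs 28 m available — it cannot stop in time and overshoots by 54.829 − 28 = 26.829 m.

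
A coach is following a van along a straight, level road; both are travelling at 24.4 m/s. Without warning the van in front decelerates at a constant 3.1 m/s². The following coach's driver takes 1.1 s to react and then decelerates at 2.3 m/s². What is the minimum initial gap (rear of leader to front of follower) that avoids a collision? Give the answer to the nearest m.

Minimum gap ≈ 60 m

Leader travels v²/(2a_L) = 595.360 / 6.200 = 96.026 m before stopping.
Follower covers v·t_r = 24.4000 × 1.1 = 26.840 m while reacting, then v²/(2a_F) = 595.360 / 4.600 = 129.426 m while braking, for a total of 26.840 + 129.426 = 156.266 m.
Since a_F ≤ a_L and the follower starts braking later, the follower is never slower than the leader, so the closest approach is when both have stopped.
Minimum gap = 156.266 − 96.026 = 60.240 m.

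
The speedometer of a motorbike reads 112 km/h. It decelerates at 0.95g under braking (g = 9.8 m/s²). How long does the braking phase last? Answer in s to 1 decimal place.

Braking time ≈ 3.3 s

112 km/h ÷ 3.6 = 31.1111 m/s.
a = 0.95 × 9.8 = 9.310 m/s².
Braking time = v/a = 31.1111 / 9.310 = 3.342 s.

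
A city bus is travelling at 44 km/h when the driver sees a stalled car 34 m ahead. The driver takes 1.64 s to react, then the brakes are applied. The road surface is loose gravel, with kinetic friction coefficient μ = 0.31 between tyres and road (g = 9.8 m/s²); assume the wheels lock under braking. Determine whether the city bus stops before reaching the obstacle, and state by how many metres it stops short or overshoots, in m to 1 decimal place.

44 km/h ÷ 3.6 = 12.2222 m/s.
a = μg = 0.31 × 9.8 = 3.038 m/s².
Reaction distance = 12.2222 × 1.64 = 20.044 m.
Braking distance = v²/(2a) = 149.382 / 6.076 = 24.586 m.
Total stopping distance = 20.044 + 24.586 = 44.630 m, vs 34 m available — it cannot stop in time and overshoots by 44.630 − 34 = 10.630 m.

No — it overshoots by 10.6 m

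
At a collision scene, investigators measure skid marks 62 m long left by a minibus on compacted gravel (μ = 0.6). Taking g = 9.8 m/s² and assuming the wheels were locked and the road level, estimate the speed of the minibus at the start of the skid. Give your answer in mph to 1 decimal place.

Deceleration a = μg = 0.6 × 9.8 = 5.880 m/s².
v = √(2a·d) = √(2 × 5.880 × 62) = √729.120 = 27.0022 m/s.
= 27.0022 ÷ 0.44704 = 60.402 mph.

Initial speed ≈ 60.4 mph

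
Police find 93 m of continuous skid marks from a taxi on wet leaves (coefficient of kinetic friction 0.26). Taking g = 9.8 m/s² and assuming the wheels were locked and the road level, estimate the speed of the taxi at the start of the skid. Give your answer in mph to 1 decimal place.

Deceleration a = μg = 0.26 × 9.8 = 2.548 m/s².
v = √(2a·d) = √(2 × 2.548 × 93) = √473.928 = 21.7699 m/s.
= 21.7699 ÷ 0.44704 = 48.698 mph.

Initial speed ≈ 48.7 mph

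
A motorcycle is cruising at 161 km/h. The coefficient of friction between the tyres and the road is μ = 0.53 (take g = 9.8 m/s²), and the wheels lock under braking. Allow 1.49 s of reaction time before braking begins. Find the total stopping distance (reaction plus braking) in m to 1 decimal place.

Total stopping distance ≈ 259.2 m

161 km/h ÷ 3.6 = 44.7222 m/s.
a = μg = 0.53 × 9.8 = 5.194 m/s².
Reaction distance = v·t_r = 44.7222 × 1.49 = 66.636 m.
Braking distance = v²/(2a) = 44.7222² / (2 × 5.194) = 2000.075 / 10.388 = 192.537 m.
Total = 66.636 + 192.537 = 259.173 m.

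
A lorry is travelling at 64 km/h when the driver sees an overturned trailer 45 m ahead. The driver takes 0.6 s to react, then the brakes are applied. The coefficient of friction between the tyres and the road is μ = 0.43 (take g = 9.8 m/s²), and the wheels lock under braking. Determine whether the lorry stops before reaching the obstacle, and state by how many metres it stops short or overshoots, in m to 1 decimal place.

No — it overshoots by 3.2 m

64 km/h ÷ 3.6 = 17.7778 m/s.
a = μg = 0.43 × 9.8 = 4.214 m/s².
Reaction distance = 17.7778 × 0.6 = 10.667 m.
Braking distance = v²/(2a) = 316.050 / 8.428 = 37.500 m.
Total stopping distance = 10.667 + 37.500 = 48.167 m, vs 45 m available — it cannot stop in time and overshoots by 48.167 − 45 = 3.167 m.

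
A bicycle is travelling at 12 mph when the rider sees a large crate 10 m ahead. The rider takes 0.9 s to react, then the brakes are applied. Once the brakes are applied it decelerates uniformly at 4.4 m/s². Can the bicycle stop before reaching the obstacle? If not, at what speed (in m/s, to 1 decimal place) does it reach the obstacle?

12 mph × 0.44704 = 5.3645 m/s.
Reaction distance = 5.3645 × 0.9 = 4.828 m.
Braking distance = v²/(2a) = 28.778 / 8.800 = 3.270 m.
Total stopping distance = 4.828 + 3.270 = 8.098 m, vs 10 m available — it stops with 10 − 8.098 = 1.902 m to spare.

Yes — it stops about 1.9 m short of the obstacle, so it never reaches it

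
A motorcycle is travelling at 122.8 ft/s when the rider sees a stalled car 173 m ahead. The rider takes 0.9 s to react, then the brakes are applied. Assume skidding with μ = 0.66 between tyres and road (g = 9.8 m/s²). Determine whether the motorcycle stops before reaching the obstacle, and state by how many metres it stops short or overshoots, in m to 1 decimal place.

Yes — it stops 31.0 m short of the obstacle

122.8 ft/s × 0.3048 = 37.4294 m/s.
a = μg = 0.66 × 9.8 = 6.468 m/s².
Reaction distance = 37.4294 × 0.9 = 33.686 m.
Braking distance = v²/(2a) = 1400.960 / 12.936 = 108.299 m.
Total stopping distance = 33.686 + 108.299 = 141.985 m, vs 173 m available — it stops with 173 − 141.985 = 31.015 m to spare.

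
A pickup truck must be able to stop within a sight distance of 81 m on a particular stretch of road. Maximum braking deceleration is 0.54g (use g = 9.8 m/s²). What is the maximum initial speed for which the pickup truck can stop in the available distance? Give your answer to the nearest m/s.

Maximum speed ≈ 29 m/s

a = 0.54 × 9.8 = 5.292 m/s².
v²/(2a) = d ⇒ v = √(2 × 5.292 × 81) = √857.30 = 29.2797 m/s.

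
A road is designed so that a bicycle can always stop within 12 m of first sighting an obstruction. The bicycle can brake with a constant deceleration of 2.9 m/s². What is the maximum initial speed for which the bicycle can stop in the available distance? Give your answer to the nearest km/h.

v²/(2a) = d ⇒ v = √(2 × 2.900 × 12) = √69.60 = 8.3427 m/s.
8.3427 m/s × 3.6 = 30.034 km/h.

Maximum speed ≈ 30 km/h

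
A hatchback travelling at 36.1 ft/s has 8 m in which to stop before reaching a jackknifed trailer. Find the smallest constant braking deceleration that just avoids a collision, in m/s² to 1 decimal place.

36.1 ft/s × 0.3048 = 11.0033 m/s.
v² = 2a·d ⇒ a = v²/(2d) = 11.0033² / (2 × 8.000) = 121.073 / 16.000 = 7.5671 m/s².

Required deceleration ≈ 7.6 m/s²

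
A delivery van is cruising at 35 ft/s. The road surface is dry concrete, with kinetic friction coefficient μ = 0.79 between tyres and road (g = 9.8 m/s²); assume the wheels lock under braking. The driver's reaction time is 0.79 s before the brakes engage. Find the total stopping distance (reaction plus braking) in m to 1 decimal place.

Total stopping distance ≈ 15.8 m

35 ft/s × 0.3048 = 10.6680 m/s.
a = μg = 0.79 × 9.8 = 7.742 m/s².
Reaction distance = v·t_r = 10.6680 × 0.79 = 8.428 m.
Braking distance = v²/(2a) = 10.6680² / (2 × 7.742) = 113.806 / 15.484 = 7.350 m.
Total = 8.428 + 7.350 = 15.778 m.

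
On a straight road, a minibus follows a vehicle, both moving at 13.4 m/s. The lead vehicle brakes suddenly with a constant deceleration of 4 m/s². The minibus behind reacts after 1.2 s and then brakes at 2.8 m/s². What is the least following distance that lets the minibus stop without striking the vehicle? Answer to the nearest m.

Minimum gap ≈ 26 m

Leader travels v²/(2a_L) = 179.560 / 8.000 = 22.445 m before stopping.
Follower covers v·t_r = 13.4000 × 1.2 = 16.080 m while reacting, then v²/(2a_F) = 179.560 / 5.600 = 32.064 m while braking, for a total of 16.080 + 32.064 = 48.144 m.
Since a_F ≤ a_L and the follower starts braking later, the follower is never slower than the leader, so the closest approach is when both have stopped.
Minimum gap = 48.144 − 22.445 = 25.699 m.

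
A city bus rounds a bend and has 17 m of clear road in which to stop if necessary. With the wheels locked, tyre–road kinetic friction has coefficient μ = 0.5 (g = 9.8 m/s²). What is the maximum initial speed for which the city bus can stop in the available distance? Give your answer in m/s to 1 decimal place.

a = μg = 0.5 × 9.8 = 4.900 m/s².
v²/(2a) = d ⇒ v = √(2 × 4.900 × 17) = √166.60 = 12.9074 m/s.

Maximum speed ≈ 12.9 m/s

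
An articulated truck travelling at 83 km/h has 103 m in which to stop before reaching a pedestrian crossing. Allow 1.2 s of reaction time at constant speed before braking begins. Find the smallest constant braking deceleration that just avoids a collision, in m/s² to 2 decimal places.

Required deceleration ≈ 3.53 m/s²

83 km/h ÷ 3.6 = 23.0556 m/s.
Distance covered during reaction = 23.0556 × 1.2 = 27.667 m.
Distance available for braking: 103 − 27.667 = 75.333 m.
v² = 2a·d ⇒ a = v²/(2d) = 23.0556² / (2 × 75.333) = 531.561 / 150.666 = 3.5281 m/s².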